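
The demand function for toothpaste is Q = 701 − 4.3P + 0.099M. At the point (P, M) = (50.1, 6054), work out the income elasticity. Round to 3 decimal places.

0.552

At P = 50.1, M = 6054: Q = 1084.916.
Holding P constant, ∂Q/∂M = 0.099.
η_M = (∂Q/∂M)·(M/Q) = 0.099 × (6054/1084.916) = 0.552.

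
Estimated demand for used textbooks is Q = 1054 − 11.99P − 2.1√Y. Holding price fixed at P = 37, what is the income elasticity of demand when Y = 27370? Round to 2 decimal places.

-0.66

At P = 37, Y = 27370: Q = 262.948.
Holding P constant, ∂Q/∂Y = -2.1/(2√Y) = -0.00634676.
η_Y = (∂Q/∂Y)·(Y/Q) = -0.00634676 × (27370/262.948) = -0.66.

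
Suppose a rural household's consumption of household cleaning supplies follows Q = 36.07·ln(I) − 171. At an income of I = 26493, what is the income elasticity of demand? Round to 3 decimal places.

0.184

At I = 26493: Q = 196.360.
dQ/dI = 36.07/I = 0.00136149 at this income.
η = (dQ/dI)·(I/Q) = 0.00136149 × (26493/196.360) = 0.184.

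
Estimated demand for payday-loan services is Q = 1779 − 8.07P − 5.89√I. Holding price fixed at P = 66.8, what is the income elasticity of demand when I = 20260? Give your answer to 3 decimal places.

At P = 66.8, I = 20260: Q = 401.555.
Holding P constant, ∂Q/∂I = -5.89/(2√I) = -0.0206902.
η_I = (∂Q/∂I)·(I/Q) = -0.0206902 × (20260/401.555) = -1.044.

-1.044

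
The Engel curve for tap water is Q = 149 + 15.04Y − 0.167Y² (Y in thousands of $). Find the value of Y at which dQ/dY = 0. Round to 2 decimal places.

dQ/dY = 15.04 − 0.334Y.
The good is inferior where dQ/dY < 0. Setting dQ/dY = 0 gives Y = 15.04 / 0.334 = 45.03.

45.03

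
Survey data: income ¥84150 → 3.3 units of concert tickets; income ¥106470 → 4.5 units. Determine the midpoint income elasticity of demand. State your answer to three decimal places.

ΔQ = 4.5 − 3.3 = 1.2; midpoint Q̄ = (3.3 + 4.5)/2 = 3.9.
ΔI = 106470 − 84150 = 22320; midpoint Ī = (84150 + 106470)/2 = 95310.
η = (ΔQ/Q̄) ÷ (ΔI/Ī) = (1.2/3.9) ÷ (22320/95310) = 1.314.

1.314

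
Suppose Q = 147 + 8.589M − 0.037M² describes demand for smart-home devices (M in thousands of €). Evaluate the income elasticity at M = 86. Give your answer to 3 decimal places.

At M = 86: Q = 612.0020.
dQ/dM = 8.589 − 0.074M = 2.22500.
η = (dQ/dM)·(M/Q) = 2.22500 × (86/612.0020) = 0.313.

0.313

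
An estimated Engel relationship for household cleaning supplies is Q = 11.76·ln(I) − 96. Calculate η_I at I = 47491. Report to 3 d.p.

At I = 47491: Q = 30.635.
dQ/dI = 11.76/I = 0.000247626 at this income.
η = (dQ/dI)·(I/Q) = 0.000247626 × (47491/30.635) = 0.384.

0.384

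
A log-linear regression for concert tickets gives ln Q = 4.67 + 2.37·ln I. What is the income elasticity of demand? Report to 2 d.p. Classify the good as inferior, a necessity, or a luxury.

In a log-linear demand, the coefficient on ln I is the income elasticity.
So η = 2.37.
η > 1 ⇒ luxury.

2.37 (luxury)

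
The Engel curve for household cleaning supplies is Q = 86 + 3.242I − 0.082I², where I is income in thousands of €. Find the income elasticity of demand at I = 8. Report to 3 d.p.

At I = 8: Q = 106.6880.
dQ/dI = 3.242 − 0.164I = 1.93000.
η = (dQ/dI)·(I/Q) = 1.93000 × (8/106.6880) = 0.145.

0.145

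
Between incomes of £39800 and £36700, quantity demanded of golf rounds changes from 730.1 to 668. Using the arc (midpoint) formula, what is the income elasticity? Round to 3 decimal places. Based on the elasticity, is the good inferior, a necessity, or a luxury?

ΔQ = 668 − 730.1 = -62.1; midpoint Q̄ = (730.1 + 668)/2 = 699.05.
ΔI = 36700 − 39800 = -3100; midpoint Ī = (39800 + 36700)/2 = 38250.
η = (ΔQ/Q̄) ÷ (ΔI/Ī) = (-62.1/699.05) ÷ (-3100/38250) = 1.096.
η > 1 ⇒ luxury.

1.096 (luxury)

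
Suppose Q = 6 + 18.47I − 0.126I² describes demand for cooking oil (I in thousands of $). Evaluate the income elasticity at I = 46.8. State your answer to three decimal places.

At I = 46.8: Q = 594.4258.
dQ/dI = 18.47 − 0.252I = 6.67640.
η = (dQ/dI)·(I/Q) = 6.67640 × (46.8/594.4258) = 0.526.

0.526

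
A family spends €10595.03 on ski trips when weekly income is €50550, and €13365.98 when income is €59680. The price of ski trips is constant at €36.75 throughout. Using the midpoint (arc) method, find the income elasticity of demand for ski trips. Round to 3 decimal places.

With a constant price, Q₁ = 10595.03/36.75 = 288.300 and Q₂ = 13365.98/36.75 = 363.700 (equivalently, work directly with expenditure since P cancels).
Midpoint %ΔQ = (13365.98 − 10595.03)/11980.51 = 0.23129; midpoint %ΔI = (59680 − 50550)/55115 = 0.16565.
η = 0.23129 / 0.16565 = 1.396.

1.396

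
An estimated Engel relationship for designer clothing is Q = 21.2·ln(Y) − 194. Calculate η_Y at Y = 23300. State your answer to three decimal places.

1.105

At Y = 23300: Q = 19.192.
dQ/dY = 21.2/Y = 0.000909871 at this income.
η = (dQ/dY)·(Y/Q) = 0.000909871 × (23300/19.192) = 1.105.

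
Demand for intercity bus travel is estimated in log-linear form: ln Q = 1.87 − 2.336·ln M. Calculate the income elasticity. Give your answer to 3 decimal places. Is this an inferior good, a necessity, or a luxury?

-2.336 (inferior good)

In a log-linear demand, the coefficient on ln M is the income elasticity.
So η = -2.336.
η < 0 ⇒ inferior good.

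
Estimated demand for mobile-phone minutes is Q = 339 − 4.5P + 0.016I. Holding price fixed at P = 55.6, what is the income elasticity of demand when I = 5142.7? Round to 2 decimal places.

At P = 55.6, I = 5142.7: Q = 171.083.
Holding P constant, ∂Q/∂I = 0.016.
η_I = (∂Q/∂I)·(I/Q) = 0.016 × (5142.7/171.083) = 0.48.

0.48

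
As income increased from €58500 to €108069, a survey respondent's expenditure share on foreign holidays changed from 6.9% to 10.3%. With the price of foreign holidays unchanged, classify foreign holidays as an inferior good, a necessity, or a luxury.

The budget share rises as income rises, so η > 1.

luxury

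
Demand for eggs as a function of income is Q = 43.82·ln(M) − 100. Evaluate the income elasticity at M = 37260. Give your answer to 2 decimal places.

At M = 37260: Q = 361.235.
dQ/dM = 43.82/M = 0.00117606 at this income.
η = (dQ/dM)·(M/Q) = 0.00117606 × (37260/361.235) = 0.12.

0.12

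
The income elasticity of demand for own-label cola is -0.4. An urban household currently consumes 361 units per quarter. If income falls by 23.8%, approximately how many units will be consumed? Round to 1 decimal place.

%ΔQ ≈ η × %ΔI = -0.4 × (-23.8%) = 9.52%.
New Q ≈ 361 × (1 + 0.0952) = 395.4.

395.4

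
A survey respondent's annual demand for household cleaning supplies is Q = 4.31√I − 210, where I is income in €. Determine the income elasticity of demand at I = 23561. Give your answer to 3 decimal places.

At I = 23561: Q = 451.567.
dQ/dI = 4.31/(2√I) = 0.0140395 at this income.
η = (dQ/dI)·(I/Q) = 0.0140395 × (23561/451.567) = 0.733.

0.733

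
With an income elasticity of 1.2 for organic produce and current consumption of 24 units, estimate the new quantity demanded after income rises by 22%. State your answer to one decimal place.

30.3

%ΔQ ≈ η × %ΔI = 1.2 × 22% = 26.4%.
New Q ≈ 24 × (1 + 0.264) = 30.3.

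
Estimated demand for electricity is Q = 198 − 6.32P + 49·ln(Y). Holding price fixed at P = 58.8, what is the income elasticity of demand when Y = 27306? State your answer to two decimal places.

At P = 58.8, Y = 27306: Q = 326.912.
Holding P constant, ∂Q/∂Y = 49/Y = 0.00179448.
η_Y = (∂Q/∂Y)·(Y/Q) = 0.00179448 × (27306/326.912) = 0.15.

0.15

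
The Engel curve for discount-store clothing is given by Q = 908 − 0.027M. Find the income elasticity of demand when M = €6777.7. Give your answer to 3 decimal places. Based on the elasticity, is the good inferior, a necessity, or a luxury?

-0.252 (inferior good)

At M = 6777.7: Q = 725.002.
dQ/dM = −0.027.
η = (dQ/dM)·(M/Q) = -0.027 × (6777.7/725.002) = -0.252.
Since η < 0, the good is an inferior good.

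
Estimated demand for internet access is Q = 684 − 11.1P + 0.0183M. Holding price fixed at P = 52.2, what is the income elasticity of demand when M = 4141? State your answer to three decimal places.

0.420

At P = 52.2, M = 4141: Q = 180.360.
Holding P constant, ∂Q/∂M = 0.0183.
η_M = (∂Q/∂M)·(M/Q) = 0.0183 × (4141/180.360) = 0.420.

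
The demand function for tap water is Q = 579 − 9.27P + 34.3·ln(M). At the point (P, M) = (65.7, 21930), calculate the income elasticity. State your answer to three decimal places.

0.110

At P = 65.7, M = 21930: Q = 312.810.
Holding P constant, ∂Q/∂M = 34.3/M = 0.00156407.
η_M = (∂Q/∂M)·(M/Q) = 0.00156407 × (21930/312.810) = 0.110.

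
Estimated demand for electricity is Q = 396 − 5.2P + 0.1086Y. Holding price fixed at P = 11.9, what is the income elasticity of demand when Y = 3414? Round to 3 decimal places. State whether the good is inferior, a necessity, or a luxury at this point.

0.526 (necessity)

At P = 11.9, Y = 3414: Q = 704.880.
Holding P constant, ∂Q/∂Y = 0.1086.
η_Y = (∂Q/∂Y)·(Y/Q) = 0.1086 × (3414/704.880) = 0.526.
Since 0 < η < 1, this is a necessity.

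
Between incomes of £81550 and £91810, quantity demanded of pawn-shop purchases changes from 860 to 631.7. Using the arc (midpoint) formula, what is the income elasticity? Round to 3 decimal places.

-2.586

ΔQ = 631.7 − 860 = -228.3; midpoint Q̄ = (860 + 631.7)/2 = 745.85.
ΔI = 91810 − 81550 = 10260; midpoint Ī = (81550 + 91810)/2 = 86680.
η = (ΔQ/Q̄) ÷ (ΔI/Ī) = (-228.3/745.85) ÷ (10260/86680) = -2.586.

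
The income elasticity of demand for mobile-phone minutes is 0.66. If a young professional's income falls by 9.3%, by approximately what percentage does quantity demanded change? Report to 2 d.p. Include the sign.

-6.14%

%ΔQ ≈ η × %ΔI = 0.66 × (-9.3%) = -6.14%.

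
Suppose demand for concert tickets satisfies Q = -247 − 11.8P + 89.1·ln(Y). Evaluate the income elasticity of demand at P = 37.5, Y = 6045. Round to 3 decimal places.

At P = 37.5, Y = 6045: Q = 86.293.
Holding P constant, ∂Q/∂Y = 89.1/Y = 0.0147395.
η_Y = (∂Q/∂Y)·(Y/Q) = 0.0147395 × (6045/86.293) = 1.033.

1.033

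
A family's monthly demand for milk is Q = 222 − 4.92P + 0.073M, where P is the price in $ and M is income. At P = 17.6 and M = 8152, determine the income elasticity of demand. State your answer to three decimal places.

0.815

At P = 17.6, M = 8152: Q = 730.504.
Holding P constant, ∂Q/∂M = 0.073.
η_M = (∂Q/∂M)·(M/Q) = 0.073 × (8152/730.504) = 0.815.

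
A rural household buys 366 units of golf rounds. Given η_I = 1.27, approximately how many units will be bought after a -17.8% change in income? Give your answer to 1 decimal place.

283.3

%ΔQ ≈ η × %ΔI = 1.27 × (-17.8%) = -22.606%.
New Q ≈ 366 × (1 − 0.22606) = 283.3.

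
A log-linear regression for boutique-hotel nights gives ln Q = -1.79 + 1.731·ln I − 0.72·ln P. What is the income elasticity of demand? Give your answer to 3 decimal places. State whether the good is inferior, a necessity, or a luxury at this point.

1.731 (luxury)

In a log-linear demand, the coefficient on ln I is the income elasticity.
So η = 1.731.
η > 1 ⇒ luxury.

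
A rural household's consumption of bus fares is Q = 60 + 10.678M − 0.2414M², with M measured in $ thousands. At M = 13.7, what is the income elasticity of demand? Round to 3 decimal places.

At M = 13.7: Q = 160.9802.
dQ/dM = 10.678 − 0.4828M = 4.06364.
η = (dQ/dM)·(M/Q) = 4.06364 × (13.7/160.9802) = 0.346.

0.346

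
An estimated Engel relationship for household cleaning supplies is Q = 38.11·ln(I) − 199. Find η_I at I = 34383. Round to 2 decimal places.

0.19

At I = 34383: Q = 199.071.
dQ/dI = 38.11/I = 0.0011084 at this income.
η = (dQ/dI)·(I/Q) = 0.0011084 × (34383/199.071) = 0.19.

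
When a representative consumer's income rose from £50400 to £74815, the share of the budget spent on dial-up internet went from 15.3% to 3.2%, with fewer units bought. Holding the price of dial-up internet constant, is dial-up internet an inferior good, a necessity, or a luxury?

Quantity demanded falls as income rises, so η < 0.

inferior good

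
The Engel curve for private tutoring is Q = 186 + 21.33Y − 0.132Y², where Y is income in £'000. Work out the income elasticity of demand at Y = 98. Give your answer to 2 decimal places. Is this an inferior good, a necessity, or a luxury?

At Y = 98: Q = 1008.6120.
dQ/dY = 21.33 − 0.264Y = -4.54200.
η = (dQ/dY)·(Y/Q) = -4.54200 × (98/1008.6120) = -0.44.
η < 0 ⇒ inferior good.

-0.44 (inferior good)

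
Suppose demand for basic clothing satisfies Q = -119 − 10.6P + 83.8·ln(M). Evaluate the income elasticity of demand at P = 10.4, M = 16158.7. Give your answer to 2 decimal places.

At P = 10.4, M = 16158.7: Q = 582.800.
Holding P constant, ∂Q/∂M = 83.8/M = 0.00518606.
η_M = (∂Q/∂M)·(M/Q) = 0.00518606 × (16158.7/582.800) = 0.14.

0.14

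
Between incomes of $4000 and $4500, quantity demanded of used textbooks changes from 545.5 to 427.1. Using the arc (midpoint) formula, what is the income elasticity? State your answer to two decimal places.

ΔQ = 427.1 − 545.5 = -118.4; midpoint Q̄ = (545.5 + 427.1)/2 = 486.3.
ΔI = 4500 − 4000 = 500; midpoint Ī = (4000 + 4500)/2 = 4250.
η = (ΔQ/Q̄) ÷ (ΔI/Ī) = (-118.4/486.3) ÷ (500/4250) = -2.07.

-2.07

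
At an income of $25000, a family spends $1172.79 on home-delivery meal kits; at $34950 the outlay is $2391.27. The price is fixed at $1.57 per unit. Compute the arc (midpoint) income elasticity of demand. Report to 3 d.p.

With a constant price, Q₁ = 1172.79/1.57 = 747.000 and Q₂ = 2391.27/1.57 = 1523.102 (equivalently, work directly with expenditure since P cancels).
Midpoint %ΔQ = (2391.27 − 1172.79)/1782.03 = 0.68376; midpoint %ΔI = (34950 − 25000)/29975 = 0.33194.
η = 0.68376 / 0.33194 = 2.060.

2.060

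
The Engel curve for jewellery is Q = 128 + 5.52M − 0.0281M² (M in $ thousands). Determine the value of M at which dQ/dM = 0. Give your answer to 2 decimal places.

dQ/dM = 5.52 − 0.0562M.
The good is inferior where dQ/dM < 0. Setting dQ/dM = 0 gives M = 5.52 / 0.0562 = 98.22.

98.22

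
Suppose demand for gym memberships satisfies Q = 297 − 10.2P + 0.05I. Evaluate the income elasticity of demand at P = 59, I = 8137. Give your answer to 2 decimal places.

3.99

At P = 59, I = 8137: Q = 102.050.
Holding P constant, ∂Q/∂I = 0.05.
η_I = (∂Q/∂I)·(I/Q) = 0.05 × (8137/102.050) = 3.99.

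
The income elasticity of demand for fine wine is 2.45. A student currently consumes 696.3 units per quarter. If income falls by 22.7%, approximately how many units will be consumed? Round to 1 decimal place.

%ΔQ ≈ η × %ΔI = 2.45 × (-22.7%) = -55.615%.
New Q ≈ 696.3 × (1 − 0.55615) = 309.1.

309.1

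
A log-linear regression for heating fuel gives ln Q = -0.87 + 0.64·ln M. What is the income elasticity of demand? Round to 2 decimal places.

In a log-linear demand, the coefficient on ln M is the income elasticity.
So η = 0.64.

0.64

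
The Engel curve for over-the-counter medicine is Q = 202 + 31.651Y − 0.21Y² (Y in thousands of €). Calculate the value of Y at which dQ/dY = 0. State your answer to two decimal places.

dQ/dY = 31.651 − 0.42Y.
The good is inferior where dQ/dY < 0. Setting dQ/dY = 0 gives Y = 31.651 / 0.42 = 75.36.

75.36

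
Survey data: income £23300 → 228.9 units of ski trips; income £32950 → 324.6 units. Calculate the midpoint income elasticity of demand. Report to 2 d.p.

1.01

ΔQ = 324.6 − 228.9 = 95.7; midpoint Q̄ = (228.9 + 324.6)/2 = 276.75.
ΔI = 32950 − 23300 = 9650; midpoint Ī = (23300 + 32950)/2 = 28125.
η = (ΔQ/Q̄) ÷ (ΔI/Ī) = (95.7/276.75) ÷ (9650/28125) = 1.01.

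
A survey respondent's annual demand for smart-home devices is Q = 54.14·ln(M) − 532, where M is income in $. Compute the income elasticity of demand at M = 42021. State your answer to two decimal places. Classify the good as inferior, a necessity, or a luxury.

1.22 (luxury)

At M = 42021: Q = 44.370.
dQ/dM = 54.14/M = 0.0012884 at this income.
η = (dQ/dM)·(M/Q) = 0.0012884 × (42021/44.370) = 1.22.
Since η > 1, the good is a luxury.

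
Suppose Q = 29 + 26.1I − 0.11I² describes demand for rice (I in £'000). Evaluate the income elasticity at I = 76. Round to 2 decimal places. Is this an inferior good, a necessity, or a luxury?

0.52 (necessity)

At I = 76: Q = 1377.2400.
dQ/dI = 26.1 − 0.22I = 9.38000.
η = (dQ/dI)·(I/Q) = 9.38000 × (76/1377.2400) = 0.52.
0 < η < 1 ⇒ necessity.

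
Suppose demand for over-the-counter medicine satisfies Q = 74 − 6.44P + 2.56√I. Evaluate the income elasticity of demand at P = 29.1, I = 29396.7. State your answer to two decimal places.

At P = 29.1, I = 29396.7: Q = 325.520.
Holding P constant, ∂Q/∂I = 2.56/(2√I) = 0.00746553.
η_I = (∂Q/∂I)·(I/Q) = 0.00746553 × (29396.7/325.520) = 0.67.

0.67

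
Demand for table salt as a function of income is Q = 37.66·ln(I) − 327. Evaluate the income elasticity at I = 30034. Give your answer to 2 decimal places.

At I = 30034: Q = 61.278.
dQ/dI = 37.66/I = 0.00125391 at this income.
η = (dQ/dI)·(I/Q) = 0.00125391 × (30034/61.278) = 0.61.

0.61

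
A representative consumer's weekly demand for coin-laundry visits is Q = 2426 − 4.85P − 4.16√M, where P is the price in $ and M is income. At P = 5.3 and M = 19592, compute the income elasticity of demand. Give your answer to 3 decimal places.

At P = 5.3, M = 19592: Q = 1818.014.
Holding P constant, ∂Q/∂M = -4.16/(2√M) = -0.0148602.
η_M = (∂Q/∂M)·(M/Q) = -0.0148602 × (19592/1818.014) = -0.160.

-0.160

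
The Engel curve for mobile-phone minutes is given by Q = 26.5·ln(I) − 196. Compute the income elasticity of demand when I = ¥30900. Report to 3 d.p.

At I = 30900: Q = 77.971.
dQ/dI = 26.5/I = 0.000857605 at this income.
η = (dQ/dI)·(I/Q) = 0.000857605 × (30900/77.971) = 0.340.

0.340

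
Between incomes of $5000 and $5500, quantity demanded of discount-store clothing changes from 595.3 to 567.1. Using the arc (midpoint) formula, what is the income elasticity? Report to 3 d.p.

-0.509

ΔQ = 567.1 − 595.3 = -28.2; midpoint Q̄ = (595.3 + 567.1)/2 = 581.2.
ΔI = 5500 − 5000 = 500; midpoint Ī = (5000 + 5500)/2 = 5250.
η = (ΔQ/Q̄) ÷ (ΔI/Ī) = (-28.2/581.2) ÷ (500/5250) = -0.509.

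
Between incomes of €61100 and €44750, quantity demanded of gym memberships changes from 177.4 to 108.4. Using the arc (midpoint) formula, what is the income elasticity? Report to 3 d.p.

ΔQ = 108.4 − 177.4 = -69; midpoint Q̄ = (177.4 + 108.4)/2 = 142.9.
ΔI = 44750 − 61100 = -16350; midpoint Ī = (61100 + 44750)/2 = 52925.
η = (ΔQ/Q̄) ÷ (ΔI/Ī) = (-69/142.9) ÷ (-16350/52925) = 1.563.

1.563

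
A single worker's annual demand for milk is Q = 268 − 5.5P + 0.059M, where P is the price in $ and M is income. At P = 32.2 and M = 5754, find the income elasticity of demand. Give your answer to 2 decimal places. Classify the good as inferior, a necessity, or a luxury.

At P = 32.2, M = 5754: Q = 430.386.
Holding P constant, ∂Q/∂M = 0.059.
η_M = (∂Q/∂M)·(M/Q) = 0.059 × (5754/430.386) = 0.79.
Since 0 < η < 1, this is a necessity.

0.79 (necessity)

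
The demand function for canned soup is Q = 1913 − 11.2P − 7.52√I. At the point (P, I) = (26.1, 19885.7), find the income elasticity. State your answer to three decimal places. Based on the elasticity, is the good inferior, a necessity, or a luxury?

At P = 26.1, I = 19885.7: Q = 560.235.
Holding P constant, ∂Q/∂I = -7.52/(2√I) = -0.0266635.
η_I = (∂Q/∂I)·(I/Q) = -0.0266635 × (19885.7/560.235) = -0.946.
Since η < 0, this is an inferior good.

-0.946 (inferior good)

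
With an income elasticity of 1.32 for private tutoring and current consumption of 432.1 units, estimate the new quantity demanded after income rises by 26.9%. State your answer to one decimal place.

585.5

%ΔQ ≈ η × %ΔI = 1.32 × 26.9% = 35.508%.
New Q ≈ 432.1 × (1 + 0.35508) = 585.5.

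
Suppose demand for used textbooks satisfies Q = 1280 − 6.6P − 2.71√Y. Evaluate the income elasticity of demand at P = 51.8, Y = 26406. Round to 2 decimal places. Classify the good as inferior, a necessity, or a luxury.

At P = 51.8, Y = 26406: Q = 497.747.
Holding P constant, ∂Q/∂Y = -2.71/(2√Y) = -0.0083385.
η_Y = (∂Q/∂Y)·(Y/Q) = -0.0083385 × (26406/497.747) = -0.44.
Since η < 0, this is an inferior good.

-0.44 (inferior good)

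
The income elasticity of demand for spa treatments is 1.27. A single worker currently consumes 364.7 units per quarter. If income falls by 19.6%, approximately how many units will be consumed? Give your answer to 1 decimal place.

273.9

%ΔQ ≈ η × %ΔI = 1.27 × (-19.6%) = -24.892%.
New Q ≈ 364.7 × (1 − 0.24892) = 273.9.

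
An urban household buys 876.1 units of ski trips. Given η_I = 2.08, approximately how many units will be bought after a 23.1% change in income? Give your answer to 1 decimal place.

1297.0

%ΔQ ≈ η × %ΔI = 2.08 × 23.1% = 48.048%.
New Q ≈ 876.1 × (1 + 0.48048) = 1297.0.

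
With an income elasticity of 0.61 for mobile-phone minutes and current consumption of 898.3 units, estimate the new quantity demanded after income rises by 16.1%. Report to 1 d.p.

%ΔQ ≈ η × %ΔI = 0.61 × 16.1% = 9.821%.
New Q ≈ 898.3 × (1 + 0.09821) = 986.5.

986.5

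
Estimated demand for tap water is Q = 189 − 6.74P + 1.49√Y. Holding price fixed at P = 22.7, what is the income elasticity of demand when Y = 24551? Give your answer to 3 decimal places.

0.433

At P = 22.7, Y = 24551: Q = 269.467.
Holding P constant, ∂Q/∂Y = 1.49/(2√Y) = 0.00475468.
η_Y = (∂Q/∂Y)·(Y/Q) = 0.00475468 × (24551/269.467) = 0.433.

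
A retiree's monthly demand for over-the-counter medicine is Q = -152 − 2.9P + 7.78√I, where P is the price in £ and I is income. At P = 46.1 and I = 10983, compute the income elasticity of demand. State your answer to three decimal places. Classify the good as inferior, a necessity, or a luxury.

0.770 (necessity)

At P = 46.1, I = 10983: Q = 529.653.
Holding P constant, ∂Q/∂I = 7.78/(2√I) = 0.0371184.
η_I = (∂Q/∂I)·(I/Q) = 0.0371184 × (10983/529.653) = 0.770.
Since 0 < η < 1, this is a necessity.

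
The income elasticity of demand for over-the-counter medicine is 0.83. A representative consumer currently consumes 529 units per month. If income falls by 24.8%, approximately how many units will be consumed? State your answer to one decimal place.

420.1

%ΔQ ≈ η × %ΔI = 0.83 × (-24.8%) = -20.584%.
New Q ≈ 529 × (1 − 0.20584) = 420.1.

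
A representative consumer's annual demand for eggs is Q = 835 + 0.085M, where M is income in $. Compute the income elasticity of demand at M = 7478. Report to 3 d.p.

0.432

At M = 7478: Q = 1470.630.
dQ/dM = 0.085.
η = (dQ/dM)·(M/Q) = 0.085 × (7478/1470.630) = 0.432.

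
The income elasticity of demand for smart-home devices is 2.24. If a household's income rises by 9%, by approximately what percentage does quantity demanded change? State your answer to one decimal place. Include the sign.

20.2%

%ΔQ ≈ η × %ΔI = 2.24 × 9% = 20.2%.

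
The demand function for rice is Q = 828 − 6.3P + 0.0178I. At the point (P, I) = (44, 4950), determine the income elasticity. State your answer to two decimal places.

At P = 44, I = 4950: Q = 638.910.
Holding P constant, ∂Q/∂I = 0.0178.
η_I = (∂Q/∂I)·(I/Q) = 0.0178 × (4950/638.910) = 0.14.

0.14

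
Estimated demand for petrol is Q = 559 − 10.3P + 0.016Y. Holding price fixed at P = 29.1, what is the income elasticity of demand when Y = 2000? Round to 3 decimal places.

At P = 29.1, Y = 2000: Q = 291.270.
Holding P constant, ∂Q/∂Y = 0.016.
η_Y = (∂Q/∂Y)·(Y/Q) = 0.016 × (2000/291.270) = 0.110.

0.110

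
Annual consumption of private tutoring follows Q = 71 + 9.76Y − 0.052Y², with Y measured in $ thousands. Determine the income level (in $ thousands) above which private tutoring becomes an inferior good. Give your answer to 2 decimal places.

dQ/dY = 9.76 − 0.104Y.
The good is inferior where dQ/dY < 0. Setting dQ/dY = 0 gives Y = 9.76 / 0.104 = 93.85.

93.85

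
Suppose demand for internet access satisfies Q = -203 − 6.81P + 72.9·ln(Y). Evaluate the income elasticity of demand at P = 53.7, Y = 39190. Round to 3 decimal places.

At P = 53.7, Y = 39190: Q = 202.306.
Holding P constant, ∂Q/∂Y = 72.9/Y = 0.00186017.
η_Y = (∂Q/∂Y)·(Y/Q) = 0.00186017 × (39190/202.306) = 0.360.

0.360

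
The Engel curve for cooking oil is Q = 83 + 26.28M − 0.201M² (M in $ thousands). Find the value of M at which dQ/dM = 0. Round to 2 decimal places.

dQ/dM = 26.28 − 0.402M.
The good is inferior where dQ/dM < 0. Setting dQ/dM = 0 gives M = 26.28 / 0.402 = 65.37.

65.37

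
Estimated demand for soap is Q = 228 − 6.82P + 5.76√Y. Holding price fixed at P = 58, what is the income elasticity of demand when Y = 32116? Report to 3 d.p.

At P = 58, Y = 32116: Q = 864.686.
Holding P constant, ∂Q/∂Y = 5.76/(2√Y) = 0.0160706.
η_Y = (∂Q/∂Y)·(Y/Q) = 0.0160706 × (32116/864.686) = 0.597.

0.597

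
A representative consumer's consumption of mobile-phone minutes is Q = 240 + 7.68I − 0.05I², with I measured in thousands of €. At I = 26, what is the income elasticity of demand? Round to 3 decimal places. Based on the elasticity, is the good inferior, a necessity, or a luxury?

At I = 26: Q = 405.8800.
dQ/dI = 7.68 − 0.1I = 5.08000.
η = (dQ/dI)·(I/Q) = 5.08000 × (26/405.8800) = 0.325.
0 < η < 1 ⇒ necessity.

0.325 (necessity)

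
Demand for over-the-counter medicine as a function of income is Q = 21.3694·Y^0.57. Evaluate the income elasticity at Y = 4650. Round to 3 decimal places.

0.570

For Q = A·Y^β the income elasticity is constant and equal to β.
Here β = 0.57, so η = 0.570.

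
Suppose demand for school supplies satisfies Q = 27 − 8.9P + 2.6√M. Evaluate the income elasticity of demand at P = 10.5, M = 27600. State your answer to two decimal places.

At P = 10.5, M = 27600: Q = 365.494.
Holding P constant, ∂Q/∂M = 2.6/(2√M) = 0.00782508.
η_M = (∂Q/∂M)·(M/Q) = 0.00782508 × (27600/365.494) = 0.59.

0.59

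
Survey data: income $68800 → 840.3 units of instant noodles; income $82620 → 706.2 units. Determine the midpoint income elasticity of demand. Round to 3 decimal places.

-0.950

ΔQ = 706.2 − 840.3 = -134.1; midpoint Q̄ = (840.3 + 706.2)/2 = 773.25.
ΔI = 82620 − 68800 = 13820; midpoint Ī = (68800 + 82620)/2 = 75710.
η = (ΔQ/Q̄) ÷ (ΔI/Ī) = (-134.1/773.25) ÷ (13820/75710) = -0.950.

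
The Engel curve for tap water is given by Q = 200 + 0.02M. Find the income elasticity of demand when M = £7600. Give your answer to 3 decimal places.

At M = 7600: Q = 352.000.
dQ/dM = 0.02.
η = (dQ/dM)·(M/Q) = 0.02 × (7600/352.000) = 0.432.

0.432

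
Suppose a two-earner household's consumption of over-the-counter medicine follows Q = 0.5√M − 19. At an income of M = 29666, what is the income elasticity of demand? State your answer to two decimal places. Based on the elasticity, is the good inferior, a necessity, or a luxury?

At M = 29666: Q = 67.119.
dQ/dM = 0.5/(2√M) = 0.00145148 at this income.
η = (dQ/dM)·(M/Q) = 0.00145148 × (29666/67.119) = 0.64.
Since 0 < η < 1, the good is a necessity.

0.64 (necessity)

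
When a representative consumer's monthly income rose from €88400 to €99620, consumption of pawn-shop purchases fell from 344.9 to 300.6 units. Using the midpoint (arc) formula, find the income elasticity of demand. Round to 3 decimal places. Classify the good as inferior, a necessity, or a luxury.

ΔQ = 300.6 − 344.9 = -44.3; midpoint Q̄ = (344.9 + 300.6)/2 = 322.75.
ΔI = 99620 − 88400 = 11220; midpoint Ī = (88400 + 99620)/2 = 94010.
η = (ΔQ/Q̄) ÷ (ΔI/Ī) = (-44.3/322.75) ÷ (11220/94010) = -1.150.
η < 0 ⇒ inferior good.

-1.150 (inferior good)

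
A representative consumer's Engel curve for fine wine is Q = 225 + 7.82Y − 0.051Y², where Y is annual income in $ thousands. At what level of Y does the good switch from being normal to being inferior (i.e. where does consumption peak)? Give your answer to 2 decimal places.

dQ/dY = 7.82 − 0.102Y.
The good is inferior where dQ/dY < 0. Setting dQ/dY = 0 gives Y = 7.82 / 0.102 = 76.67.

76.67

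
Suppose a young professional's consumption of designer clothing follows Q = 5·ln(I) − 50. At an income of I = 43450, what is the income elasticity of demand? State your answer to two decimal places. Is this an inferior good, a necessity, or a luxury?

1.47 (luxury)

At I = 43450: Q = 3.397.
dQ/dI = 5/I = 0.000115075 at this income.
η = (dQ/dI)·(I/Q) = 0.000115075 × (43450/3.397) = 1.47.
Since η > 1, the good is a luxury.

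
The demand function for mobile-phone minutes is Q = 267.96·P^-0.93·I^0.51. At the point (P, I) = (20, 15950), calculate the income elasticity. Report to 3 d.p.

0.510

For a multiplicative demand Q = A·P^α·I^β, the income elasticity is β everywhere.
Here β = 0.51, so η = 0.510.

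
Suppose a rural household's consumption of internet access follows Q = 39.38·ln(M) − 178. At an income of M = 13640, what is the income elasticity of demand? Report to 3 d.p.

0.200

At M = 13640: Q = 196.928.
dQ/dM = 39.38/M = 0.0028871 at this income.
η = (dQ/dM)·(M/Q) = 0.0028871 × (13640/196.928) = 0.200.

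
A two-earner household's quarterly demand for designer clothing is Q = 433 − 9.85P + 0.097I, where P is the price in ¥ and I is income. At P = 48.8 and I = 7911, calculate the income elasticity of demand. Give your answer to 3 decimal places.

1.066

At P = 48.8, I = 7911: Q = 719.687.
Holding P constant, ∂Q/∂I = 0.097.
η_I = (∂Q/∂I)·(I/Q) = 0.097 × (7911/719.687) = 1.066.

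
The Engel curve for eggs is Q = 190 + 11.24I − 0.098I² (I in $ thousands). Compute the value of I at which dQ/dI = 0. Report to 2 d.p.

57.35

dQ/dI = 11.24 − 0.196I.
The good is inferior where dQ/dI < 0. Setting dQ/dI = 0 gives I = 11.24 / 0.196 = 57.35.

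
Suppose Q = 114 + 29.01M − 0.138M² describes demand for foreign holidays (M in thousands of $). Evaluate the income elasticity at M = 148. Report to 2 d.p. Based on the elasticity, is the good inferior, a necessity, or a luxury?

-1.27 (inferior good)

At M = 148: Q = 1384.7280.
dQ/dM = 29.01 − 0.276M = -11.83800.
η = (dQ/dM)·(M/Q) = -11.83800 × (148/1384.7280) = -1.27.
η < 0 ⇒ inferior good.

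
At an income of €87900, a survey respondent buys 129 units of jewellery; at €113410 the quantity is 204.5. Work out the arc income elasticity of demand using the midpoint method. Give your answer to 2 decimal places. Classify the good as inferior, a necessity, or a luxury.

1.79 (luxury)

ΔQ = 204.5 − 129 = 75.5; midpoint Q̄ = (129 + 204.5)/2 = 166.75.
ΔI = 113410 − 87900 = 25510; midpoint Ī = (87900 + 113410)/2 = 100655.
η = (ΔQ/Q̄) ÷ (ΔI/Ī) = (75.5/166.75) ÷ (25510/100655) = 1.79.
η > 1 ⇒ luxury.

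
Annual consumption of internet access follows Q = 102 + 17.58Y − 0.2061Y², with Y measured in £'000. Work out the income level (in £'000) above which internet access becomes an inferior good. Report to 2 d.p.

dQ/dY = 17.58 − 0.4122Y.
The good is inferior where dQ/dY < 0. Setting dQ/dY = 0 gives Y = 17.58 / 0.4122 = 42.65.

42.65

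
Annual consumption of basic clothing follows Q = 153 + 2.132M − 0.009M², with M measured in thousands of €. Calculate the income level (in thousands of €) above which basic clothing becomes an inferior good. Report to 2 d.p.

dQ/dM = 2.132 − 0.018M.
The good is inferior where dQ/dM < 0. Setting dQ/dM = 0 gives M = 2.132 / 0.018 = 118.44.

118.44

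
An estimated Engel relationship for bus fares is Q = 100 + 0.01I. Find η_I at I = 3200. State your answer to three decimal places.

At I = 3200: Q = 132.000.
dQ/dI = 0.01.
η = (dQ/dI)·(I/Q) = 0.01 × (3200/132.000) = 0.242.

0.242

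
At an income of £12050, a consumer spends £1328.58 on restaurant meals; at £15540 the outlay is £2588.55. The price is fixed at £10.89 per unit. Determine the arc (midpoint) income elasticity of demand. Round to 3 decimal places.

With a constant price, Q₁ = 1328.58/10.89 = 122.000 and Q₂ = 2588.55/10.89 = 237.700 (equivalently, work directly with expenditure since P cancels).
Midpoint %ΔQ = (2588.55 − 1328.58)/1958.57 = 0.64331; midpoint %ΔI = (15540 − 12050)/13795 = 0.25299.
η = 0.64331 / 0.25299 = 2.543.

2.543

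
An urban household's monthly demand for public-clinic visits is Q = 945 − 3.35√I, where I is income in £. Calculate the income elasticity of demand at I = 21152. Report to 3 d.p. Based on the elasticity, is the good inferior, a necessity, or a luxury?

At I = 21152: Q = 457.785.
dQ/dI = -3.35/(2√I) = -0.011517 at this income.
η = (dQ/dI)·(I/Q) = -0.011517 × (21152/457.785) = -0.532.
Since η < 0, the good is an inferior good.

-0.532 (inferior good)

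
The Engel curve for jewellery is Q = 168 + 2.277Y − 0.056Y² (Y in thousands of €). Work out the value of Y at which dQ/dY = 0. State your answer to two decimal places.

dQ/dY = 2.277 − 0.112Y.
The good is inferior where dQ/dY < 0. Setting dQ/dY = 0 gives Y = 2.277 / 0.112 = 20.33.

20.33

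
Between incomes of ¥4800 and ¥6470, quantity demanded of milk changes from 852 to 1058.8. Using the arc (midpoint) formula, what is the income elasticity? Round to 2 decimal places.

ΔQ = 1058.8 − 852 = 206.8; midpoint Q̄ = (852 + 1058.8)/2 = 955.4.
ΔI = 6470 − 4800 = 1670; midpoint Ī = (4800 + 6470)/2 = 5635.
η = (ΔQ/Q̄) ÷ (ΔI/Ī) = (206.8/955.4) ÷ (1670/5635) = 0.73.

0.73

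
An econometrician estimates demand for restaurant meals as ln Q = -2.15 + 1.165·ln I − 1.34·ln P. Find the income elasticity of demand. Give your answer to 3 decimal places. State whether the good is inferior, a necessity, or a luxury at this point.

1.165 (luxury)

In a log-linear demand, the coefficient on ln I is the income elasticity.
So η = 1.165.
η > 1 ⇒ luxury.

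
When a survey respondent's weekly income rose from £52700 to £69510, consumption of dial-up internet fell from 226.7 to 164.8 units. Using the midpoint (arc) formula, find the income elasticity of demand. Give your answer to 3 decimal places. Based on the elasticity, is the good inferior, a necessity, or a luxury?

-1.149 (inferior good)

ΔQ = 164.8 − 226.7 = -61.9; midpoint Q̄ = (226.7 + 164.8)/2 = 195.75.
ΔI = 69510 − 52700 = 16810; midpoint Ī = (52700 + 69510)/2 = 61105.
η = (ΔQ/Q̄) ÷ (ΔI/Ī) = (-61.9/195.75) ÷ (16810/61105) = -1.149.
η < 0 ⇒ inferior good.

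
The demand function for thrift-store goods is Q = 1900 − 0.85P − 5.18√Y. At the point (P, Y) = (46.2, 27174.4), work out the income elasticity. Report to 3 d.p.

At P = 46.2, Y = 27174.4: Q = 1006.825.
Holding P constant, ∂Q/∂Y = -5.18/(2√Y) = -0.0157116.
η_Y = (∂Q/∂Y)·(Y/Q) = -0.0157116 × (27174.4/1006.825) = -0.424.

-0.424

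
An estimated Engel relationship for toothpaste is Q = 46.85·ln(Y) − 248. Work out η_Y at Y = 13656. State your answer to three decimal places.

At Y = 13656: Q = 198.103.
dQ/dY = 46.85/Y = 0.00343073 at this income.
η = (dQ/dY)·(Y/Q) = 0.00343073 × (13656/198.103) = 0.236.

0.236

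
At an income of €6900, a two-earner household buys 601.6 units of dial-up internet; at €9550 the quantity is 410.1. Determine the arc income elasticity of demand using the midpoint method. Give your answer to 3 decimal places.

ΔQ = 410.1 − 601.6 = -191.5; midpoint Q̄ = (601.6 + 410.1)/2 = 505.85.
ΔI = 9550 − 6900 = 2650; midpoint Ī = (6900 + 9550)/2 = 8225.
η = (ΔQ/Q̄) ÷ (ΔI/Ī) = (-191.5/505.85) ÷ (2650/8225) = -1.175.

-1.175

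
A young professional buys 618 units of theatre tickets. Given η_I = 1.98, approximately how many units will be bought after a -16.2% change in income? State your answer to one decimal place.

%ΔQ ≈ η × %ΔI = 1.98 × (-16.2%) = -32.076%.
New Q ≈ 618 × (1 − 0.32076) = 419.8.

419.8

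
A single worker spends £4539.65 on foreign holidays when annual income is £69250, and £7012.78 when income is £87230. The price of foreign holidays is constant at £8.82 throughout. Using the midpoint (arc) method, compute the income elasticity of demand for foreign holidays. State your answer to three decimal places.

1.863

With a constant price, Q₁ = 4539.65/8.82 = 514.700 and Q₂ = 7012.78/8.82 = 795.100 (equivalently, work directly with expenditure since P cancels).
Midpoint %ΔQ = (7012.78 − 4539.65)/5776.22 = 0.42816; midpoint %ΔI = (87230 − 69250)/78240 = 0.22981.
η = 0.42816 / 0.22981 = 1.863.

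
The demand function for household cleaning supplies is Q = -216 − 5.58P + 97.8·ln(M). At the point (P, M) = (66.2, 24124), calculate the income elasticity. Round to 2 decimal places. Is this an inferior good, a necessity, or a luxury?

At P = 66.2, M = 24124: Q = 401.500.
Holding P constant, ∂Q/∂M = 97.8/M = 0.00405405.
η_M = (∂Q/∂M)·(M/Q) = 0.00405405 × (24124/401.500) = 0.24.
Since 0 < η < 1, this is a necessity.

0.24 (necessity)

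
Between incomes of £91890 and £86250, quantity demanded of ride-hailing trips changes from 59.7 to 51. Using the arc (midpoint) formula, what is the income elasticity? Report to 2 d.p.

2.48

ΔQ = 51 − 59.7 = -8.7; midpoint Q̄ = (59.7 + 51)/2 = 55.35.
ΔI = 86250 − 91890 = -5640; midpoint Ī = (91890 + 86250)/2 = 89070.
η = (ΔQ/Q̄) ÷ (ΔI/Ī) = (-8.7/55.35) ÷ (-5640/89070) = 2.48.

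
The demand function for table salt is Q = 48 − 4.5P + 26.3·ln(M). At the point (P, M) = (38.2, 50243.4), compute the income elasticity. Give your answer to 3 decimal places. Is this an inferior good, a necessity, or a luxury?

0.164 (necessity)

At P = 38.2, M = 50243.4: Q = 160.788.
Holding P constant, ∂Q/∂M = 26.3/M = 0.000523452.
η_M = (∂Q/∂M)·(M/Q) = 0.000523452 × (50243.4/160.788) = 0.164.
Since 0 < η < 1, this is a necessity.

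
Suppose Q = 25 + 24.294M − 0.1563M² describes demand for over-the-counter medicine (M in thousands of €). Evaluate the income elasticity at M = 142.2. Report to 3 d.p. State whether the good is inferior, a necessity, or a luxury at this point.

-8.983 (inferior good)

At M = 142.2: Q = 319.0895.
dQ/dM = 24.294 − 0.3126M = -20.15772.
η = (dQ/dM)·(M/Q) = -20.15772 × (142.2/319.0895) = -8.983.
η < 0 ⇒ inferior good.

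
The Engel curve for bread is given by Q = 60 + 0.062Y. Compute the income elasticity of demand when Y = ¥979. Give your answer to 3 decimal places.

0.503

At Y = 979: Q = 120.698.
dQ/dY = 0.062.
η = (dQ/dY)·(Y/Q) = 0.062 × (979/120.698) = 0.503.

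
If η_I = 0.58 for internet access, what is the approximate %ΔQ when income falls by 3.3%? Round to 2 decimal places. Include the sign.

%ΔQ ≈ η × %ΔI = 0.58 × (-3.3%) = -1.91%.

-1.91%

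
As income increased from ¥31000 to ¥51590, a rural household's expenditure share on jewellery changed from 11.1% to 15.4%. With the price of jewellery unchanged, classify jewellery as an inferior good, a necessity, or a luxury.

luxury

The budget share rises as income rises, so η > 1.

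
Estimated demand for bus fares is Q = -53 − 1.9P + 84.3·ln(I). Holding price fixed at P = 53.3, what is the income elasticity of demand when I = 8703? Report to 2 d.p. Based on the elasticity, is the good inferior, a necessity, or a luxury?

0.14 (necessity)

At P = 53.3, I = 8703: Q = 610.451.
Holding P constant, ∂Q/∂I = 84.3/I = 0.00968632.
η_I = (∂Q/∂I)·(I/Q) = 0.00968632 × (8703/610.451) = 0.14.
Since 0 < η < 1, this is a necessity.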